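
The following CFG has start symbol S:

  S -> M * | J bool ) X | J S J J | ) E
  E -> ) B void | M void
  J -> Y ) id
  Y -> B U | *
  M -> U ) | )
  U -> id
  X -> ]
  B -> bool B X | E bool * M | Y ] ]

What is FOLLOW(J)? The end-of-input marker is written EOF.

In S -> J bool ) X: add FIRST(bool ) X) = { bool }.
In S -> J S J J: add FIRST(S J J) = { ), *, bool, id }.
In S -> J S J J: add FIRST(J) = { ), *, bool, id }.
In S -> J S J J: J is at the end, add FOLLOW(S) = { EOF, ), *, bool, id }.
Union: FOLLOW(J) = { EOF, ), *, bool, id }.

{ EOF, ), *, bool, id }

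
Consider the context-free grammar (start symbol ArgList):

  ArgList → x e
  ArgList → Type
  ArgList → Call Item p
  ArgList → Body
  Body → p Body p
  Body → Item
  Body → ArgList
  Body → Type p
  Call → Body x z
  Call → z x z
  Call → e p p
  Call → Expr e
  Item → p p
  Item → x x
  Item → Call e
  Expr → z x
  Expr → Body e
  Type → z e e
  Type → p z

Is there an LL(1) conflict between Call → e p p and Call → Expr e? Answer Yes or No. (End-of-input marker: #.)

FIRST(e p p) = { e } and FIRST(Expr e) = { e, p, x, z }.
Both contain e, so the two alternatives are not disjoint — LL(1) conflict.

Yes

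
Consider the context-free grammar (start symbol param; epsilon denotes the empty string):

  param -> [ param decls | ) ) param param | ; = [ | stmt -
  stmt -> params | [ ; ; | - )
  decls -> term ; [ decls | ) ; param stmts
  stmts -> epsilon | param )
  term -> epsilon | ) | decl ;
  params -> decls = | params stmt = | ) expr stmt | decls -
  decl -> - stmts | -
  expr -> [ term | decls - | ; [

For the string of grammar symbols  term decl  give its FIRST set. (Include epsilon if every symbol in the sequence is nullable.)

{ ), - }

Add FIRST(term)\{epsilon} = { ), - }; term is nullable, continue.
Add FIRST(decl) = { - }; decl is not nullable, stop.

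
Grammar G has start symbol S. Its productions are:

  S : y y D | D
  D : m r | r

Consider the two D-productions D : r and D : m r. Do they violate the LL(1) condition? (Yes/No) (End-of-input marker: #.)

FIRST(r) = { r } and FIRST(m r) = { m }.
The FIRST sets are disjoint and neither alternative is nullable — no conflict.

No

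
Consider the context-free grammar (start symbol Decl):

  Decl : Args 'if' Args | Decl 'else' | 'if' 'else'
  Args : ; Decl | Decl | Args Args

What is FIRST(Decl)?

{ 'if', ; }

From Decl : Args 'if' Args: add FIRST(Args) = { 'if', ; }.
From Decl : Decl 'else': add FIRST(Decl) = { 'if', ; }.
Decl : 'if' 'else' contributes {'if'}.
Union: FIRST(Decl) = { 'if', ; }.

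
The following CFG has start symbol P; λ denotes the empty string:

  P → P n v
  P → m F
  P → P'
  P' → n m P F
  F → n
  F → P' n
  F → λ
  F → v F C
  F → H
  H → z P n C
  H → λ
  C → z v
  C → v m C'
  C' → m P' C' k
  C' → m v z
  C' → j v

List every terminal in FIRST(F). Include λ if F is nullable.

{ n, v, z, λ }

F → n contributes {n}.
From F → P' n: add FIRST(P') = { n }.
F → λ contributes λ.
F → v F C contributes {v}.
From F → H: add FIRST(H) = { z, λ } (including λ since H is nullable).
Union: FIRST(F) = { n, v, z, λ }.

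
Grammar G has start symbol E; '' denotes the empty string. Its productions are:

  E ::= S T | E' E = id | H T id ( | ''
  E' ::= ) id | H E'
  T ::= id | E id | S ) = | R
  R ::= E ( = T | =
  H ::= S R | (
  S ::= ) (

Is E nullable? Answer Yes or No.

Yes

E has an ''-production, so E ⇒ ''.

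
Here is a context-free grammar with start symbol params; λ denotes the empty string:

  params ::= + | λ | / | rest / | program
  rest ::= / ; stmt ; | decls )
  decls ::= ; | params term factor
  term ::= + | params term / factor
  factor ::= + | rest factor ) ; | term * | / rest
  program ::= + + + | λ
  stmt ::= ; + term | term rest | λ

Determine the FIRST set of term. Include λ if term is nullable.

term ::= + contributes {+}.
From term ::= params term / factor: params nullable, take FIRST(params) ∪ FIRST(term) = { +, /, ; }.
Union: FIRST(term) = { +, /, ; }.

{ +, /, ; }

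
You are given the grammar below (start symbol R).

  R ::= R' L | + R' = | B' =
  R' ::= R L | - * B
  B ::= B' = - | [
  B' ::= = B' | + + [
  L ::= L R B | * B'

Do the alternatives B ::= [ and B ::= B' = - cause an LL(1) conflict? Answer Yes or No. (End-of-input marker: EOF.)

FIRST([) = { [ } and FIRST(B' = -) = { +, = }.
The FIRST sets are disjoint and neither alternative is nullable — no conflict.

No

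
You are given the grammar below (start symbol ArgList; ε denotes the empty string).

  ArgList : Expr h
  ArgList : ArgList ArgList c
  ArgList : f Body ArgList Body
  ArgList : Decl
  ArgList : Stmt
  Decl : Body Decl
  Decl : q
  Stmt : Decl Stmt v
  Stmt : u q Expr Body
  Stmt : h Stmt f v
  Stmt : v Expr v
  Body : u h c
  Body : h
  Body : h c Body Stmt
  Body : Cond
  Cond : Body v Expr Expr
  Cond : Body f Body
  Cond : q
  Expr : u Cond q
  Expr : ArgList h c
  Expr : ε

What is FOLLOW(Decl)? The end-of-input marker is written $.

In ArgList : Decl: Decl is at the end, add FOLLOW(ArgList) = { $, c, f, h, q, u, v }.
In Decl : Body Decl: Decl is at the end, add FOLLOW(Decl) = { $, c, f, h, q, u, v }.
In Stmt : Decl Stmt v: add FIRST(Stmt v) = { h, q, u, v }.
Union: FOLLOW(Decl) = { $, c, f, h, q, u, v }.

{ $, c, f, h, q, u, v }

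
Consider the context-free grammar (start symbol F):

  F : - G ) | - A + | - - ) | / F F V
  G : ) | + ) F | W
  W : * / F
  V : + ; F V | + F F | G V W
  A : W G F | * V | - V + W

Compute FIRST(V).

V : + ; F V contributes {+}.
V : + F F contributes {+}.
From V : G V W: add FIRST(G) = { ), *, + }.
Union: FIRST(V) = { ), *, + }.

{ ), *, + }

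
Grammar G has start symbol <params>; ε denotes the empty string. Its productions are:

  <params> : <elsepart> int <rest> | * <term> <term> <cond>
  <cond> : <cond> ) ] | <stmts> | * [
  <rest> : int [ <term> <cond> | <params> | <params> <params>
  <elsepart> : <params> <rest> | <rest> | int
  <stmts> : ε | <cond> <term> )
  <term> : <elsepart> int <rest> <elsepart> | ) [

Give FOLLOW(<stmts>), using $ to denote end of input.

{ $, ), *, int }

In <cond> : <stmts>: <stmts> is at the end, add FOLLOW(<cond>) = { $, ), *, int }.
Union: FOLLOW(<stmts>) = { $, ), *, int }.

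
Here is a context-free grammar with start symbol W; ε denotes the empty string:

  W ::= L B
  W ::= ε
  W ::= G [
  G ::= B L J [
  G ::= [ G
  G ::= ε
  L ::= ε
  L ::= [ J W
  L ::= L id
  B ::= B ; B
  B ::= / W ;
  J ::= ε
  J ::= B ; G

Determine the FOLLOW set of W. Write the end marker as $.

W is the start symbol, so $ ∈ FOLLOW(W).
In L ::= [ J W: W is at the end, add FOLLOW(L) = { /, [, id }.
In B ::= / W ;: add FIRST(;) = { ; }.
Union: FOLLOW(W) = { $, /, ;, [, id }.

{ $, /, ;, [, id }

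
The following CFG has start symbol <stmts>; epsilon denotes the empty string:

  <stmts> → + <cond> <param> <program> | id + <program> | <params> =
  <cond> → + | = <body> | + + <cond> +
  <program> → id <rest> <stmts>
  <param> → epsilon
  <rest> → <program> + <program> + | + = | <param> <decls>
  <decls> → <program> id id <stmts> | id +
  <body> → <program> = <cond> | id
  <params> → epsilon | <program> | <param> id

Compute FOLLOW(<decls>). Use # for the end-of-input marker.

{ +, =, id }

In <rest> → <param> <decls>: <decls> is at the end, add FOLLOW(<rest>) = { +, =, id }.
Union: FOLLOW(<decls>) = { +, =, id }.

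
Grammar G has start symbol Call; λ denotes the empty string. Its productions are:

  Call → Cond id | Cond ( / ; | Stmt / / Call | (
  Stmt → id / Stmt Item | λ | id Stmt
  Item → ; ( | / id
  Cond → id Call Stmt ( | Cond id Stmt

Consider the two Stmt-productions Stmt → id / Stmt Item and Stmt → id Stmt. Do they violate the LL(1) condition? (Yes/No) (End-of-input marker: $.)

FIRST(id / Stmt Item) = { id } and FIRST(id Stmt) = { id }.
Both contain id, so the two alternatives are not disjoint — LL(1) conflict.

Yes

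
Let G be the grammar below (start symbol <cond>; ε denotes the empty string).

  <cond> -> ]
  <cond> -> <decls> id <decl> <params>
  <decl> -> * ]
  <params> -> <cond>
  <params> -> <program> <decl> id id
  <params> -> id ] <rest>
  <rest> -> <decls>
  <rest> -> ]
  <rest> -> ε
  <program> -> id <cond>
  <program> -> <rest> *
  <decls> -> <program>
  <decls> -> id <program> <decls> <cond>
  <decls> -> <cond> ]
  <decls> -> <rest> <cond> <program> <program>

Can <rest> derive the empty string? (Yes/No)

<rest> has an ε-production, so <rest> ⇒ ε.

Yes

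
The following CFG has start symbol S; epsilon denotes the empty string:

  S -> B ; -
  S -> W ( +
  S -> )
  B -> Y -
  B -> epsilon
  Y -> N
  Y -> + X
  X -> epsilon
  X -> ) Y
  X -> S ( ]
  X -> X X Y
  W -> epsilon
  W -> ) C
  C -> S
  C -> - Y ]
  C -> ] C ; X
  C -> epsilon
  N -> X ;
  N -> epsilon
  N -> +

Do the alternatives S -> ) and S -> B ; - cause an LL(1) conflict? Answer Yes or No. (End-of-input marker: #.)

Yes

FIRST()) = { ) } and FIRST(B ; -) = { (, ), +, -, ; }.
Both contain ), so the two alternatives are not disjoint — LL(1) conflict.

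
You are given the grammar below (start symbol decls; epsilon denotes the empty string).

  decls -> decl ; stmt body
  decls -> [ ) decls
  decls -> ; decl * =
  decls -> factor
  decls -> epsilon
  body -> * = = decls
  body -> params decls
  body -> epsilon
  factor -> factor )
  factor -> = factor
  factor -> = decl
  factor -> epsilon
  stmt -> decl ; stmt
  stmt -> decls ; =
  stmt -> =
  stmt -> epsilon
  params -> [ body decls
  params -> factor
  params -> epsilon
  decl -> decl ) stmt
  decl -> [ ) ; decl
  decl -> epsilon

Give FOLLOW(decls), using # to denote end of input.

{ #, ), ;, =, [ }

decls is the start symbol, so # ∈ FOLLOW(decls).
In decls -> [ ) decls: decls is at the end, add FOLLOW(decls) = { #, ), ;, =, [ }.
In body -> * = = decls: decls is at the end, add FOLLOW(body) = { #, ), ;, =, [ }.
In body -> params decls: decls is at the end, add FOLLOW(body) = { #, ), ;, =, [ }.
In stmt -> decls ; =: add FIRST(; =) = { ; }.
In params -> [ body decls: decls is at the end, add FOLLOW(params) = { #, ), ;, =, [ }.
Union: FOLLOW(decls) = { #, ), ;, =, [ }.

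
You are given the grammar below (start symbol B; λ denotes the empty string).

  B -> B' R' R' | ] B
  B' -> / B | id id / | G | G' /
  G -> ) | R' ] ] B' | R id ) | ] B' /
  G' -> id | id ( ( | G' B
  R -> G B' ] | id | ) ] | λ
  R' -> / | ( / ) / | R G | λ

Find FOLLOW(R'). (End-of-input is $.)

{ $, (, ), /, ], id }

In B -> B' R' R': add FIRST(R')\{λ} = { (, ), /, ], id }.
  Since R' is nullable, also add FOLLOW(B) = { $, (, ), /, ], id }.
In B -> B' R' R': R' is at the end, add FOLLOW(B) = { $, (, ), /, ], id }.
In G -> R' ] ] B': add FIRST(] ] B') = { ] }.
Union: FOLLOW(R') = { $, (, ), /, ], id }.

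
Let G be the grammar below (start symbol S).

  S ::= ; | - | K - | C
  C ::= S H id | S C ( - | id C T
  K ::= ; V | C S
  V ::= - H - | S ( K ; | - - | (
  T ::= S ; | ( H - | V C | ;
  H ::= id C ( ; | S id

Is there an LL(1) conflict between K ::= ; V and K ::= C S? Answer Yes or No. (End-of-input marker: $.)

Yes

FIRST(; V) = { ; } and FIRST(C S) = { -, ;, id }.
Both contain ;, so the two alternatives are not disjoint — LL(1) conflict.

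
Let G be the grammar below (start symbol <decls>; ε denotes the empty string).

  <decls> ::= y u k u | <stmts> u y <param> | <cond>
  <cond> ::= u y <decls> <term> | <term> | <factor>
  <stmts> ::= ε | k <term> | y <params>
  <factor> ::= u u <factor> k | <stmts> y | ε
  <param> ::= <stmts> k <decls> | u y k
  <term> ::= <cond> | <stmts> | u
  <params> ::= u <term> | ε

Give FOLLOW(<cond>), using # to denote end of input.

In <decls> ::= <cond>: <cond> is at the end, add FOLLOW(<decls>) = { #, k, u, y }.
In <term> ::= <cond>: <cond> is at the end, add FOLLOW(<term>) = { #, k, u, y }.
Union: FOLLOW(<cond>) = { #, k, u, y }.

{ #, k, u, y }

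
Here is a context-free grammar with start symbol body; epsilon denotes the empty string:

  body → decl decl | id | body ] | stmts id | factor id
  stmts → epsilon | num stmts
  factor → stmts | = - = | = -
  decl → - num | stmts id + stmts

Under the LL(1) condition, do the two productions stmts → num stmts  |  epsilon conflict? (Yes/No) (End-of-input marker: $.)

FIRST(num stmts) = { num } and FIRST(epsilon) = { epsilon }.
The second alternative is nullable and FOLLOW(stmts) = { $, -, ], id, num } shares num with FIRST of the first — conflict.

Yes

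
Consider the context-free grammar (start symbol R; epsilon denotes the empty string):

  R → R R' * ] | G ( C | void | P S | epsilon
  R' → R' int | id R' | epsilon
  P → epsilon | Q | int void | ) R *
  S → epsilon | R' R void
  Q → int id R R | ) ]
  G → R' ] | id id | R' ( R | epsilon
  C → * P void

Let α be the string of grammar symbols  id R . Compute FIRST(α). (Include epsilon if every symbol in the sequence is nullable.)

{ id }

id is a terminal; add {id} and stop.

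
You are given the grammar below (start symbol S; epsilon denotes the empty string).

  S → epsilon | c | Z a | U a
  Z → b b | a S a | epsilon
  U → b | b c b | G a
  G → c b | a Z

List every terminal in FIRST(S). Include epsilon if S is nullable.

{ a, b, c, epsilon }

S → epsilon contributes epsilon.
S → c contributes {c}.
From S → Z a: Z nullable, take FIRST(Z) ∪ {a} = { a, b }.
From S → U a: add FIRST(U) = { a, b, c }.
Union: FIRST(S) = { a, b, c, epsilon }.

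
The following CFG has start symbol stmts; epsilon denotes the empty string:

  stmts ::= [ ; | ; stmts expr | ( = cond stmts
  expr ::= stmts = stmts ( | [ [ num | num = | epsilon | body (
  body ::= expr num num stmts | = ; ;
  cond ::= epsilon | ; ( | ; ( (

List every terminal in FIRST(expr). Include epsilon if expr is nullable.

From expr ::= stmts = stmts (: add FIRST(stmts) = { (, ;, [ }.
expr ::= [ [ num contributes {[}.
expr ::= num = contributes {num}.
expr ::= epsilon contributes epsilon.
From expr ::= body (: add FIRST(body) = { (, ;, =, [, num }.
Union: FIRST(expr) = { (, ;, =, [, num, epsilon }.

{ (, ;, =, [, num, epsilon }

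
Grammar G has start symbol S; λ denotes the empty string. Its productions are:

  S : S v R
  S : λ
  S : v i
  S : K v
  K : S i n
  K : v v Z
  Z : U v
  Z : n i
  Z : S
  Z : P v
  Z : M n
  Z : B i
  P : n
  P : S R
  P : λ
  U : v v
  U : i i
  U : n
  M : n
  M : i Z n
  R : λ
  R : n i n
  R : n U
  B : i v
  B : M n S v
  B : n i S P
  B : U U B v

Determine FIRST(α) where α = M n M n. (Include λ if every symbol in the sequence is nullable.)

Add FIRST(M) = { i, n }; M is not nullable, stop.

{ i, n }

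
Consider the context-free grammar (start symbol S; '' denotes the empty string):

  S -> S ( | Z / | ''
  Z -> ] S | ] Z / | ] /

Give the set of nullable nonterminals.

{ S }

Directly nullable (have an ''-production): S.
No other nonterminal has a production whose RHS symbols are all nullable.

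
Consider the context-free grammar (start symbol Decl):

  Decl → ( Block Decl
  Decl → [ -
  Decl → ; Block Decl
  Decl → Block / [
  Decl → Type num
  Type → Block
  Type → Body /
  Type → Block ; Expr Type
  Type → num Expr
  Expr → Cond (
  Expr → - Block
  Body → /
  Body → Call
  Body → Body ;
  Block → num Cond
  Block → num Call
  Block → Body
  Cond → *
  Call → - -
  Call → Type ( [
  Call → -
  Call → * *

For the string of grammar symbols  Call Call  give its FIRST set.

Add FIRST(Call) = { *, -, /, num }; Call is not nullable, stop.

{ *, -, /, num }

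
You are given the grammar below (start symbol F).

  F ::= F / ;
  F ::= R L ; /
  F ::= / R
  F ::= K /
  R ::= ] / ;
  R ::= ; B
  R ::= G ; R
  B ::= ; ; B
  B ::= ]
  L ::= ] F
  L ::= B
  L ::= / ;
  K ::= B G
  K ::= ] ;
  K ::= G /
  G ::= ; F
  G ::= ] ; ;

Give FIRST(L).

{ /, ;, ] }

L ::= ] F contributes {]}.
From L ::= B: add FIRST(B) = { ;, ] }.
L ::= / ; contributes {/}.
Union: FIRST(L) = { /, ;, ] }.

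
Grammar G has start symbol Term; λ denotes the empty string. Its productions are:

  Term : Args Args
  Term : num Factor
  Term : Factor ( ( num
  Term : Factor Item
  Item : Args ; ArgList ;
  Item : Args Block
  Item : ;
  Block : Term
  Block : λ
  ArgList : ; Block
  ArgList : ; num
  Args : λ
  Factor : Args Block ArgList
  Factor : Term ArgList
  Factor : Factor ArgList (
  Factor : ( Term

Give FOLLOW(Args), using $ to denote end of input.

{ $, (, ;, num }

In Term : Args Args: add FIRST(Args)\{λ} = {  }.
  Since Args is nullable, also add FOLLOW(Term) = { $, (, ;, num }.
In Term : Args Args: Args is at the end, add FOLLOW(Term) = { $, (, ;, num }.
In Item : Args ; ArgList ;: add FIRST(; ArgList ;) = { ; }.
In Item : Args Block: add FIRST(Block)\{λ} = { (, ;, num }.
  Since Block is nullable, also add FOLLOW(Item) = { $, (, ;, num }.
In Factor : Args Block ArgList: add FIRST(Block ArgList) = { (, ;, num }.
Union: FOLLOW(Args) = { $, (, ;, num }.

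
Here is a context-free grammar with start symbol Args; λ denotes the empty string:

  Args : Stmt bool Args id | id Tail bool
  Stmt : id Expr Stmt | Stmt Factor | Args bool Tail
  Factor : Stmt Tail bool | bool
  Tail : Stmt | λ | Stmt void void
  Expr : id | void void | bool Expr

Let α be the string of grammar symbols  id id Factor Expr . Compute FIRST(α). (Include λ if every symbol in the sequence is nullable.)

id is a terminal; add {id} and stop.

{ id }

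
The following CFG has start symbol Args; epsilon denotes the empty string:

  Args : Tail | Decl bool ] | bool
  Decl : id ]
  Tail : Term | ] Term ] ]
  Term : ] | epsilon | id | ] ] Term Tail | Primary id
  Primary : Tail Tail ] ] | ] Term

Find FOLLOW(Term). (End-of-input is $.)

In Tail : Term: Term is at the end, add FOLLOW(Tail) = { $, ], id }.
In Tail : ] Term ] ]: add FIRST(] ]) = { ] }.
In Term : ] ] Term Tail: add FIRST(Tail)\{epsilon} = { ], id }.
  Since Tail is nullable, also add FOLLOW(Term) = { $, ], id }.
In Primary : ] Term: Term is at the end, add FOLLOW(Primary) = { id }.
Union: FOLLOW(Term) = { $, ], id }.

{ $, ], id }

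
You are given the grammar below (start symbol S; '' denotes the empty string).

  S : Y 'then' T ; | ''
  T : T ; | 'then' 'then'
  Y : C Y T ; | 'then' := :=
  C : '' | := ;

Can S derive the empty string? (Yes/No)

Yes

S has an ''-production, so S ⇒ ''.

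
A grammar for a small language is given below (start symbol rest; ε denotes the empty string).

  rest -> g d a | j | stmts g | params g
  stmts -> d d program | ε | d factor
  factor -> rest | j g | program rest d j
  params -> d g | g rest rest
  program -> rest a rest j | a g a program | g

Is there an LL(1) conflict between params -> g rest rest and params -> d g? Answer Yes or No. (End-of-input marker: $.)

FIRST(g rest rest) = { g } and FIRST(d g) = { d }.
The FIRST sets are disjoint and neither alternative is nullable — no conflict.

No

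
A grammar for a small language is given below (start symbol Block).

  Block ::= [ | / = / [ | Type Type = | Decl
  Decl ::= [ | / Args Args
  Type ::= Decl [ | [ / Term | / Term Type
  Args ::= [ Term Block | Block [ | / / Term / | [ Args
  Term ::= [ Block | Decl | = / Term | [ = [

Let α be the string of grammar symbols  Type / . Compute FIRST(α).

{ /, [ }

Add FIRST(Type) = { /, [ }; Type is not nullable, stop.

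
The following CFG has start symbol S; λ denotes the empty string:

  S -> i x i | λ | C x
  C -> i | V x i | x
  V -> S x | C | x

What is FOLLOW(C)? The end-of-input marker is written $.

In S -> C x: add FIRST(x) = { x }.
In V -> C: C is at the end, add FOLLOW(V) = { x }.
Union: FOLLOW(C) = { x }.

{ x }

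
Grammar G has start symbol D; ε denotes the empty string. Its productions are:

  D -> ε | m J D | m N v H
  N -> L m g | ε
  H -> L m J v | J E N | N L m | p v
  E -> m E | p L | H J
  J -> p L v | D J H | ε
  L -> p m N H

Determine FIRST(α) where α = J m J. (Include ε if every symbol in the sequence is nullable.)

Add FIRST(J)\{ε} = { m, p }; J is nullable, continue.
m is a terminal; add {m} and stop.

{ m, p }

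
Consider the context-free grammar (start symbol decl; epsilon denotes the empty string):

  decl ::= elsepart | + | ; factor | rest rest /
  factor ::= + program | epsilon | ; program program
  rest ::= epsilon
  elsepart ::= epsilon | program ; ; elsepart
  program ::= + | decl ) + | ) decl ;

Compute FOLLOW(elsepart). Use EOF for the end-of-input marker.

In decl ::= elsepart: elsepart is at the end, add FOLLOW(decl) = { EOF, ), ; }.
In elsepart ::= program ; ; elsepart: elsepart is at the end, add FOLLOW(elsepart) = { EOF, ), ; }.
Union: FOLLOW(elsepart) = { EOF, ), ; }.

{ EOF, ), ; }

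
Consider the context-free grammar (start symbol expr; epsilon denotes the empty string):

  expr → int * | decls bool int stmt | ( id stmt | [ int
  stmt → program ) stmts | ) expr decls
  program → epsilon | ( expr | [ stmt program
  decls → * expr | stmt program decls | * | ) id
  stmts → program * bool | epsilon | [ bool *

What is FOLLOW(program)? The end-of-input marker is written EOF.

{ (, ), *, [ }

In stmt → program ) stmts: add FIRST() stmts) = { ) }.
In program → [ stmt program: program is at the end, add FOLLOW(program) = { (, ), *, [ }.
In decls → stmt program decls: add FIRST(decls) = { (, ), *, [ }.
In stmts → program * bool: add FIRST(* bool) = { * }.
Union: FOLLOW(program) = { (, ), *, [ }.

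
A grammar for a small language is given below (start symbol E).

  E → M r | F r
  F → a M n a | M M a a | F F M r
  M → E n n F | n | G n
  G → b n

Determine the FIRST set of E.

{ a, b, n }

From E → M r: add FIRST(M) = { a, b, n }.
From E → F r: add FIRST(F) = { a, b, n }.
Union: FIRST(E) = { a, b, n }.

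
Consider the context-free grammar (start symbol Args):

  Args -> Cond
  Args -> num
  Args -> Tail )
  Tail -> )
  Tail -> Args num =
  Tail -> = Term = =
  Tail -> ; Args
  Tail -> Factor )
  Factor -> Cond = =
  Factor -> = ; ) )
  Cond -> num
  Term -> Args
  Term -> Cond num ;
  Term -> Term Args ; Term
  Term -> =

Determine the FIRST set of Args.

From Args -> Cond: add FIRST(Cond) = { num }.
Args -> num contributes {num}.
From Args -> Tail ): add FIRST(Tail) = { ), ;, =, num }.
Union: FIRST(Args) = { ), ;, =, num }.

{ ), ;, =, num }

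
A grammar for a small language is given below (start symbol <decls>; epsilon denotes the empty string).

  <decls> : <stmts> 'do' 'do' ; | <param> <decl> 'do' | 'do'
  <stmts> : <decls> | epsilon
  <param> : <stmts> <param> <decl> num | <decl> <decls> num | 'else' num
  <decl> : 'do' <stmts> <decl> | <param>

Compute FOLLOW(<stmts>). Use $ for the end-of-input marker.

{ 'do', 'else' }

In <decls> : <stmts> 'do' 'do' ;: add FIRST('do' 'do' ;) = { 'do' }.
In <param> : <stmts> <param> <decl> num: add FIRST(<param> <decl> num) = { 'do', 'else' }.
In <decl> : 'do' <stmts> <decl>: add FIRST(<decl>) = { 'do', 'else' }.
Union: FOLLOW(<stmts>) = { 'do', 'else' }.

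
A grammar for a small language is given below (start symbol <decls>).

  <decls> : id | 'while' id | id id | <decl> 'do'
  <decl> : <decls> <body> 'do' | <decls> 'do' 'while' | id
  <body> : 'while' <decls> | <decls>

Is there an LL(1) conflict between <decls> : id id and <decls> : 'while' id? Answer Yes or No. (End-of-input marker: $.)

FIRST(id id) = { id } and FIRST('while' id) = { 'while' }.
The FIRST sets are disjoint and neither alternative is nullable — no conflict.

No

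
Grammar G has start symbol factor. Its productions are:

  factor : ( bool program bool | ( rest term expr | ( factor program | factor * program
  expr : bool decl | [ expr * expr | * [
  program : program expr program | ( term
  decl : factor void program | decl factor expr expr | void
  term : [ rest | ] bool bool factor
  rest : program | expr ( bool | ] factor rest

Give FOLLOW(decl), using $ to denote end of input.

In expr : bool decl: decl is at the end, add FOLLOW(expr) = { $, (, *, [, ], bool, void }.
In decl : decl factor expr expr: add FIRST(factor expr expr) = { ( }.
Union: FOLLOW(decl) = { $, (, *, [, ], bool, void }.

{ $, (, *, [, ], bool, void }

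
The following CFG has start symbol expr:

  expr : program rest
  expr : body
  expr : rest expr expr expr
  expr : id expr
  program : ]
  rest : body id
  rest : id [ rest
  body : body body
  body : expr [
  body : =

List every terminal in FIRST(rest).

{ =, ], id }

From rest : body id: add FIRST(body) = { =, ], id }.
rest : id [ rest contributes {id}.
Union: FIRST(rest) = { =, ], id }.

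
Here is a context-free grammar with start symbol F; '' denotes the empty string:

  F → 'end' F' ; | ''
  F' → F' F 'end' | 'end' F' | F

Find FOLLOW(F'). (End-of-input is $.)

{ 'end', ; }

In F → 'end' F' ;: add FIRST(;) = { ; }.
In F' → F' F 'end': add FIRST(F 'end') = { 'end' }.
In F' → 'end' F': F' is at the end, add FOLLOW(F') = { 'end', ; }.
Union: FOLLOW(F') = { 'end', ; }.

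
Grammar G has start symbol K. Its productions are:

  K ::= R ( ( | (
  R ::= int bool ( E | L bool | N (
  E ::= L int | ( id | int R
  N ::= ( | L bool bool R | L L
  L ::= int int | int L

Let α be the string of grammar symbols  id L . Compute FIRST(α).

id is a terminal; add {id} and stop.

{ id }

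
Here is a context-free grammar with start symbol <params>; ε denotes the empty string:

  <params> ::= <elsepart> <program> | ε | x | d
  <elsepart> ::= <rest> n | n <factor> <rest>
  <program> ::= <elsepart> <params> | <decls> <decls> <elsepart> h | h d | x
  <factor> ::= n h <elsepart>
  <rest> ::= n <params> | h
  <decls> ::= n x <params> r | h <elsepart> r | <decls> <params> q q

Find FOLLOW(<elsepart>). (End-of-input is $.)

In <params> ::= <elsepart> <program>: add FIRST(<program>) = { h, n, x }.
In <program> ::= <elsepart> <params>: add FIRST(<params>)\{ε} = { d, h, n, x }.
  Since <params> is nullable, also add FOLLOW(<program>) = { $, d, h, n, q, r, x }.
In <program> ::= <decls> <decls> <elsepart> h: add FIRST(h) = { h }.
In <factor> ::= n h <elsepart>: <elsepart> is at the end, add FOLLOW(<factor>) = { h, n }.
In <decls> ::= h <elsepart> r: add FIRST(r) = { r }.
Union: FOLLOW(<elsepart>) = { $, d, h, n, q, r, x }.

{ $, d, h, n, q, r, x }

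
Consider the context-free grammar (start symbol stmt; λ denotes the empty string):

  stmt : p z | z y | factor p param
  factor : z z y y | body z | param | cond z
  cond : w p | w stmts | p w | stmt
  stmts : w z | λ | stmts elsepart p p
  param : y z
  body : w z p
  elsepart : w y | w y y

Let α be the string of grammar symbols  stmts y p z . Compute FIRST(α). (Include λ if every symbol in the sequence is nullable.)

Add FIRST(stmts)\{λ} = { w }; stmts is nullable, continue.
y is a terminal; add {y} and stop.

{ w, y }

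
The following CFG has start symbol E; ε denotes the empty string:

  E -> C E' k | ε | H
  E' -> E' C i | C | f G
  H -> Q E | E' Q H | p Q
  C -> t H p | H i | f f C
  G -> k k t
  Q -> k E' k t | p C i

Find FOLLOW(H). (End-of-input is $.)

{ $, i, p }

In E -> H: H is at the end, add FOLLOW(E) = { $, i, p }.
In H -> E' Q H: H is at the end, add FOLLOW(H) = { $, i, p }.
In C -> t H p: add FIRST(p) = { p }.
In C -> H i: add FIRST(i) = { i }.
Union: FOLLOW(H) = { $, i, p }.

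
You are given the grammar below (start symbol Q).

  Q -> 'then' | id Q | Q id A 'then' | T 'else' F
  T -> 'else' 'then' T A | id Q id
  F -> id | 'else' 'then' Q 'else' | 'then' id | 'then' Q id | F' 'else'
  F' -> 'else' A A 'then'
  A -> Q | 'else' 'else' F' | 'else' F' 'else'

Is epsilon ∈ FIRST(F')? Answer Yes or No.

No nonterminal in this grammar is nullable.
No production of F' has an RHS whose symbols are all nullable, so F' is not nullable.

No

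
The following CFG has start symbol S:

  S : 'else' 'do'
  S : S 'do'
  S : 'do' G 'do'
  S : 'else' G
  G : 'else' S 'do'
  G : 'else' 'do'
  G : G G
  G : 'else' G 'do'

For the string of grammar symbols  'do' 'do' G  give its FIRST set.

'do' is a terminal; add {'do'} and stop.

{ 'do' }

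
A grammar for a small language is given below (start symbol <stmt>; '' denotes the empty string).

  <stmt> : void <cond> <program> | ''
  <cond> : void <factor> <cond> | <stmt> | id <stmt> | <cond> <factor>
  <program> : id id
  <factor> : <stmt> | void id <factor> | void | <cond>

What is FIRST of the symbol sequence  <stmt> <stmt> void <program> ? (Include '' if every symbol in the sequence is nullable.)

{ void }

Add FIRST(<stmt>)\{''} = { void }; <stmt> is nullable, continue.
Add FIRST(<stmt>)\{''} = { void }; <stmt> is nullable, continue.
void is a terminal; add {void} and stop.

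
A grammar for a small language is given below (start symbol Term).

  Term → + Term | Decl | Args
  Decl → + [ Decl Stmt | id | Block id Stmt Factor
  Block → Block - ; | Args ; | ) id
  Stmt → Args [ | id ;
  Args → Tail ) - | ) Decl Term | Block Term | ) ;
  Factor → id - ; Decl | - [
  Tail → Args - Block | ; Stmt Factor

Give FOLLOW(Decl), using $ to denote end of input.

{ $, ), +, -, ;, [, id }

In Term → Decl: Decl is at the end, add FOLLOW(Term) = { $, -, ;, [ }.
In Decl → + [ Decl Stmt: add FIRST(Stmt) = { ), ;, id }.
In Args → ) Decl Term: add FIRST(Term) = { ), +, ;, id }.
In Factor → id - ; Decl: Decl is at the end, add FOLLOW(Factor) = { $, ), +, -, ;, [, id }.
Union: FOLLOW(Decl) = { $, ), +, -, ;, [, id }.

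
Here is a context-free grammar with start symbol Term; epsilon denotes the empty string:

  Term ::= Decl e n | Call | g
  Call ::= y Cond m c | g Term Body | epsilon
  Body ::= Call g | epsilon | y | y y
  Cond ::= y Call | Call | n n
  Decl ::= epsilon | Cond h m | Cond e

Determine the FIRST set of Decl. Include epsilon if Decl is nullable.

{ e, g, h, n, y, epsilon }

Decl ::= epsilon contributes epsilon.
From Decl ::= Cond h m: Cond nullable, take FIRST(Cond) ∪ {h} = { g, h, n, y }.
From Decl ::= Cond e: Cond nullable, take FIRST(Cond) ∪ {e} = { e, g, n, y }.
Union: FIRST(Decl) = { e, g, h, n, y, epsilon }.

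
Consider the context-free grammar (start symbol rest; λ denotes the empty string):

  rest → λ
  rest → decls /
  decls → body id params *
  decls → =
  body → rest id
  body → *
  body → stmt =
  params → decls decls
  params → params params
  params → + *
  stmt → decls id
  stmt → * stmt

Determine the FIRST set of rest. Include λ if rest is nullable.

rest → λ contributes λ.
From rest → decls /: add FIRST(decls) = { *, =, id }.
Union: FIRST(rest) = { *, =, id, λ }.

{ *, =, id, λ }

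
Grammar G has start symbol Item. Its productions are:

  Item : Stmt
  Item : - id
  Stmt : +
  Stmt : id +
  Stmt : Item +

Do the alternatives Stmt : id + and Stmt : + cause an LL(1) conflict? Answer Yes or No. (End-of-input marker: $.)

No

FIRST(id +) = { id } and FIRST(+) = { + }.
The FIRST sets are disjoint and neither alternative is nullable — no conflict.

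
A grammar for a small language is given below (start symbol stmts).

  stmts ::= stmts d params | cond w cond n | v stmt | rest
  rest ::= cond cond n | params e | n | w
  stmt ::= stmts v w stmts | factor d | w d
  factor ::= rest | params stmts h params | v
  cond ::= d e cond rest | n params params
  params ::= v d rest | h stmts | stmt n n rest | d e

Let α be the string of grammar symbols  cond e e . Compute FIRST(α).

{ d, n }

Add FIRST(cond) = { d, n }; cond is not nullable, stop.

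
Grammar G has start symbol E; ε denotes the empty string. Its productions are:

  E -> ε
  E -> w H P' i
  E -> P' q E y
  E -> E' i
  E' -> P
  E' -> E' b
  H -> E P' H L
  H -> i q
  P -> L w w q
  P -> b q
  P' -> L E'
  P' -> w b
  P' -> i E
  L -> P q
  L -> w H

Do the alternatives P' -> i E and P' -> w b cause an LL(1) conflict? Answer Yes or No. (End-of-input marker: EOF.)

No

FIRST(i E) = { i } and FIRST(w b) = { w }.
The FIRST sets are disjoint and neither alternative is nullable — no conflict.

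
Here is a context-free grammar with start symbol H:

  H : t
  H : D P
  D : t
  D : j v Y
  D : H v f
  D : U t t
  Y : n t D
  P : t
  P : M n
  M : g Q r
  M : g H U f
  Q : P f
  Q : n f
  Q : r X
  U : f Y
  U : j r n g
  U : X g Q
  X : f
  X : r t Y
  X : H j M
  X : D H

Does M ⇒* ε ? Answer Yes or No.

No nonterminal in this grammar is nullable.
No production of M has an RHS whose symbols are all nullable, so M is not nullable.

No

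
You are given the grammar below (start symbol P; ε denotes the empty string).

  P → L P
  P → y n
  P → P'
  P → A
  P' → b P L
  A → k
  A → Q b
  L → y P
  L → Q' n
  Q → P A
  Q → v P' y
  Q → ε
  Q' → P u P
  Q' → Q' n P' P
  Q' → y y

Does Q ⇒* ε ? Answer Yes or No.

Q has an ε-production, so Q ⇒ ε.

Yes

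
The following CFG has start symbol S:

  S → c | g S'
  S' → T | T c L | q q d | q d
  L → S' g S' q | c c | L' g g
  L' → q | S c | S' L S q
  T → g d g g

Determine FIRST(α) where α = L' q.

{ c, g, q }

Add FIRST(L') = { c, g, q }; L' is not nullable, stop.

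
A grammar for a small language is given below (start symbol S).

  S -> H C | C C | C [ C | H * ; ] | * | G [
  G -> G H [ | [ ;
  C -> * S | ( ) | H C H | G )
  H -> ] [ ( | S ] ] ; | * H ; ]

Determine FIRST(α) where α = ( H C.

{ ( }

( is a terminal; add {(} and stop.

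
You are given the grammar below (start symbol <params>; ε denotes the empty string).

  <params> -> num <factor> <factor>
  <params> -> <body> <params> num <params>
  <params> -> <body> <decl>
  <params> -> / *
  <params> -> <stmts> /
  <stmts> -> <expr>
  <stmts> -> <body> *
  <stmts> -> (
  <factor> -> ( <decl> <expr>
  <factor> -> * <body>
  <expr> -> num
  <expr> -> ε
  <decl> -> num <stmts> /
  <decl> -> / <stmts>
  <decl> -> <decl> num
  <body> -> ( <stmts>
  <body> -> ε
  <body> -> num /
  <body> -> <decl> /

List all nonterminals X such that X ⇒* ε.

{ <body>, <expr>, <stmts> }

Directly nullable (have an ε-production): <expr>, <body>.
<stmts> -> <expr> with every symbol nullable, so <stmts> is nullable.
No other nonterminal has a production whose RHS symbols are all nullable.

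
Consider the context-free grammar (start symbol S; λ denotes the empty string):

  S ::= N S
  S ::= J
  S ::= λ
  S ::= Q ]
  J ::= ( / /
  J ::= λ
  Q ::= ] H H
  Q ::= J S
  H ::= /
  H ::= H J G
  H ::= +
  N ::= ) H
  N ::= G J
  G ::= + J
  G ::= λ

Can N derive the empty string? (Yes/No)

N ::= G J and each of G, J is nullable, so N ⇒* λ.

Yes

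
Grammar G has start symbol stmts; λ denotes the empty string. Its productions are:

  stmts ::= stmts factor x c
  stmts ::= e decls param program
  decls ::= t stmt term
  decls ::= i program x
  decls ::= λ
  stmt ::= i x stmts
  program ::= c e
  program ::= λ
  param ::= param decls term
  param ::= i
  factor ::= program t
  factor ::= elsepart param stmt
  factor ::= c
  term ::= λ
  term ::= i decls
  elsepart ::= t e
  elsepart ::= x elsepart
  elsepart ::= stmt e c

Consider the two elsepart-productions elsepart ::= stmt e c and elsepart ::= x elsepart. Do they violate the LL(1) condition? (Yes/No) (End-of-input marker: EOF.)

FIRST(stmt e c) = { i } and FIRST(x elsepart) = { x }.
The FIRST sets are disjoint and neither alternative is nullable — no conflict.

No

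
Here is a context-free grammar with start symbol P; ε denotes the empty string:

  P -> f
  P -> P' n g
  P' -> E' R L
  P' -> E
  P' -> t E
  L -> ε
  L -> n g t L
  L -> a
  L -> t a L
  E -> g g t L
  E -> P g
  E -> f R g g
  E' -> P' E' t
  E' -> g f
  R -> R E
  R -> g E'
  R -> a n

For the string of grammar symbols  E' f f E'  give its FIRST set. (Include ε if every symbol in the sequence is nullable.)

{ f, g, t }

Add FIRST(E') = { f, g, t }; E' is not nullable, stop.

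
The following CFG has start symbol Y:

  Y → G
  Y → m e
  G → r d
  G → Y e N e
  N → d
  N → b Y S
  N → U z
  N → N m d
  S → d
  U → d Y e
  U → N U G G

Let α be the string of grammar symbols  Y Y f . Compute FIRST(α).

{ m, r }

Add FIRST(Y) = { m, r }; Y is not nullable, stop.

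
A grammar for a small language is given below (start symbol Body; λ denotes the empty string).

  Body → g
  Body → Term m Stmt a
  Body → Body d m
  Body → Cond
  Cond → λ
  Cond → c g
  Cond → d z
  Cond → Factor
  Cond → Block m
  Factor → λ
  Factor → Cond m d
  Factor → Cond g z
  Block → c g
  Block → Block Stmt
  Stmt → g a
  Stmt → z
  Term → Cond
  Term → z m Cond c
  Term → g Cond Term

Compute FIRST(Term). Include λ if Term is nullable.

{ c, d, g, m, z, λ }

From Term → Cond: add FIRST(Cond) = { c, d, g, m, λ } (including λ since Cond is nullable).
Term → z m Cond c contributes {z}.
Term → g Cond Term contributes {g}.
Union: FIRST(Term) = { c, d, g, m, z, λ }.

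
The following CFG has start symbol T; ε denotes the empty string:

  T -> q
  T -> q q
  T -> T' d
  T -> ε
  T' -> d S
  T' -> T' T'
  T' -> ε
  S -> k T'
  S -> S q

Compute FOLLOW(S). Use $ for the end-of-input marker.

{ d, q }

In T' -> d S: S is at the end, add FOLLOW(T') = { d, q }.
In S -> S q: add FIRST(q) = { q }.
Union: FOLLOW(S) = { d, q }.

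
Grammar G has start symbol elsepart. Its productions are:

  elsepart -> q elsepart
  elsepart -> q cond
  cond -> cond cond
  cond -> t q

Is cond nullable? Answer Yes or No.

No

No nonterminal in this grammar is nullable.
No production of cond has an RHS whose symbols are all nullable, so cond is not nullable.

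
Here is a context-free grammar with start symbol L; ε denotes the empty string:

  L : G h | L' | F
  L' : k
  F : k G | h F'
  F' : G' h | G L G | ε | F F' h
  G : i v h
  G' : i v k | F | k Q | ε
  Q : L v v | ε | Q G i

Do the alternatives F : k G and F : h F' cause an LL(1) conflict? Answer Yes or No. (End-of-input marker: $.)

FIRST(k G) = { k } and FIRST(h F') = { h }.
The FIRST sets are disjoint and neither alternative is nullable — no conflict.

No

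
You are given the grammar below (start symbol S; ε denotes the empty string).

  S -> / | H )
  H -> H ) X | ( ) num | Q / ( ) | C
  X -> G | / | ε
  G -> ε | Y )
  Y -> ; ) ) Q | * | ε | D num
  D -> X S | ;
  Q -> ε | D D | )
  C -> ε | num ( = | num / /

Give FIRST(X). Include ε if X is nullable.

{ (, ), *, /, ;, num, ε }

From X -> G: add FIRST(G) = { (, ), *, /, ;, num, ε } (including ε since G is nullable).
X -> / contributes {/}.
X -> ε contributes ε.
Union: FIRST(X) = { (, ), *, /, ;, num, ε }.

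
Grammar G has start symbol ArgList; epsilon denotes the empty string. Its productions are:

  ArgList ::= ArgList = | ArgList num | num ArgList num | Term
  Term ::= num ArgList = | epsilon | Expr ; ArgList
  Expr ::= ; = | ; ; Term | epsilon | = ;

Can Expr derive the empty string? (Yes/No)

Yes

Expr has an epsilon-production, so Expr ⇒ epsilon.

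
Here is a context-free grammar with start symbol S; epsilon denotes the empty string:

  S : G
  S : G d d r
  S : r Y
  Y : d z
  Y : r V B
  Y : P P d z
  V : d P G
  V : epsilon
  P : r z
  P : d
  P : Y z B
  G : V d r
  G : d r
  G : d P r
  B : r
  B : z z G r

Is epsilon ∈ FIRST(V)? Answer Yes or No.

V has an epsilon-production, so V ⇒ epsilon.

Yes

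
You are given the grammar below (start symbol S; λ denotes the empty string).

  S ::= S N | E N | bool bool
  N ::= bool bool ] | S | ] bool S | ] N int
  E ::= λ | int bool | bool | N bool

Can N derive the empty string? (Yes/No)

No

Nullable nonterminals: E.
No production of N has an RHS whose symbols are all nullable, so N is not nullable.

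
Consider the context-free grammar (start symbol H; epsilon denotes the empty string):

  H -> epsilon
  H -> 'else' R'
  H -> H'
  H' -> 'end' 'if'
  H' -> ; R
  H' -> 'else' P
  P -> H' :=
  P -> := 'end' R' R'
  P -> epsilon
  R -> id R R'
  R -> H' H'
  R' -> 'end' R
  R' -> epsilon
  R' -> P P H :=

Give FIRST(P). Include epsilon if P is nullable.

From P -> H' :=: add FIRST(H') = { 'else', 'end', ; }.
P -> := 'end' R' R' contributes {:=}.
P -> epsilon contributes epsilon.
Union: FIRST(P) = { 'else', 'end', :=, ;, epsilon }.

{ 'else', 'end', :=, ;, epsilon }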